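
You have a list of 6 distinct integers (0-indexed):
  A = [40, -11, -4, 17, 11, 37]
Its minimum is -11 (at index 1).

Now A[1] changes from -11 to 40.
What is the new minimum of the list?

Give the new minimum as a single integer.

Answer: -4

Derivation:
Old min = -11 (at index 1)
Change: A[1] -11 -> 40
Changed element WAS the min. Need to check: is 40 still <= all others?
  Min of remaining elements: -4
  New min = min(40, -4) = -4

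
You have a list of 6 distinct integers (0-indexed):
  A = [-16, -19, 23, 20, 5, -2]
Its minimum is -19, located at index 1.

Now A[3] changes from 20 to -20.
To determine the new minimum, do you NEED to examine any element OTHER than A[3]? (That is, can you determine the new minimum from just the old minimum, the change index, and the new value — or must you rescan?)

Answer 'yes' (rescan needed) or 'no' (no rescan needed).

Answer: no

Derivation:
Old min = -19 at index 1
Change at index 3: 20 -> -20
Index 3 was NOT the min. New min = min(-19, -20). No rescan of other elements needed.
Needs rescan: no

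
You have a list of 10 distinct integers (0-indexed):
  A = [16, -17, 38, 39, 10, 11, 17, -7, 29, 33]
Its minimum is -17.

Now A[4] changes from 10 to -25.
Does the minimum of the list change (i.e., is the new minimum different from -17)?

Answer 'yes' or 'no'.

Old min = -17
Change: A[4] 10 -> -25
Changed element was NOT the min; min changes only if -25 < -17.
New min = -25; changed? yes

Answer: yes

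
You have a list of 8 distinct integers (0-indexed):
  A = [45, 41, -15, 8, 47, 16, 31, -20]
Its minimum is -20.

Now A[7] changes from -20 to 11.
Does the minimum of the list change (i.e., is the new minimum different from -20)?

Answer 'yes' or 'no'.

Old min = -20
Change: A[7] -20 -> 11
Changed element was the min; new min must be rechecked.
New min = -15; changed? yes

Answer: yes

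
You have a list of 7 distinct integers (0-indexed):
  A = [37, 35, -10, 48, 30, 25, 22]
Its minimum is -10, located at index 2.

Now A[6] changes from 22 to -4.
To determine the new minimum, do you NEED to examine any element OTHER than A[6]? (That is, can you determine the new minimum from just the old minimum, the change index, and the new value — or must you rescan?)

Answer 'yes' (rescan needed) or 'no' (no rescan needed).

Old min = -10 at index 2
Change at index 6: 22 -> -4
Index 6 was NOT the min. New min = min(-10, -4). No rescan of other elements needed.
Needs rescan: no

Answer: no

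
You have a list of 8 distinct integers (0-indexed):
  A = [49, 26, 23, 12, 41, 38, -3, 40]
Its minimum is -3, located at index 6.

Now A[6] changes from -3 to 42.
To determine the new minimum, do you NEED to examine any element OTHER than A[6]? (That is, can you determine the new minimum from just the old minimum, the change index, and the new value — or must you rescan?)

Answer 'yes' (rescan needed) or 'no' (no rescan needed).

Answer: yes

Derivation:
Old min = -3 at index 6
Change at index 6: -3 -> 42
Index 6 WAS the min and new value 42 > old min -3. Must rescan other elements to find the new min.
Needs rescan: yes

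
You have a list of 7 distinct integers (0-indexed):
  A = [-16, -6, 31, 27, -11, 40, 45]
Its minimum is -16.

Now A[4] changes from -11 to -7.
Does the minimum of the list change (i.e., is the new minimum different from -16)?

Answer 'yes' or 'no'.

Old min = -16
Change: A[4] -11 -> -7
Changed element was NOT the min; min changes only if -7 < -16.
New min = -16; changed? no

Answer: no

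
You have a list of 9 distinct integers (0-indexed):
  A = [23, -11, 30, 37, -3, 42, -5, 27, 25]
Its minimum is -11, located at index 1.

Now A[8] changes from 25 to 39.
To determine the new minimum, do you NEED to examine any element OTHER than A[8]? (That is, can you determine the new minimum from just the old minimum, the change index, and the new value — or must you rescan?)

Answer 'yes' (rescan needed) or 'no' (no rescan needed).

Answer: no

Derivation:
Old min = -11 at index 1
Change at index 8: 25 -> 39
Index 8 was NOT the min. New min = min(-11, 39). No rescan of other elements needed.
Needs rescan: no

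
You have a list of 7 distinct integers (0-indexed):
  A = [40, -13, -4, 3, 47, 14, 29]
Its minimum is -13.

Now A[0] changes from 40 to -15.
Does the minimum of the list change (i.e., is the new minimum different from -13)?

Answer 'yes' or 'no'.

Old min = -13
Change: A[0] 40 -> -15
Changed element was NOT the min; min changes only if -15 < -13.
New min = -15; changed? yes

Answer: yes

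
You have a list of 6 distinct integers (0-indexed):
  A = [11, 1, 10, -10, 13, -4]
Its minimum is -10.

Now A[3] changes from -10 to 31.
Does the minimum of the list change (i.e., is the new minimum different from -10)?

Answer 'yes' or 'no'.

Old min = -10
Change: A[3] -10 -> 31
Changed element was the min; new min must be rechecked.
New min = -4; changed? yes

Answer: yes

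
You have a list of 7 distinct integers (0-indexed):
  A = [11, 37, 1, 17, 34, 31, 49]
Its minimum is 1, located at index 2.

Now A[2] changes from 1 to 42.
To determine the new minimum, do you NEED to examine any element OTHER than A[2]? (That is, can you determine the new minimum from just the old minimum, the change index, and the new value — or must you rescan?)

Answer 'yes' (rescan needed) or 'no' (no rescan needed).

Answer: yes

Derivation:
Old min = 1 at index 2
Change at index 2: 1 -> 42
Index 2 WAS the min and new value 42 > old min 1. Must rescan other elements to find the new min.
Needs rescan: yes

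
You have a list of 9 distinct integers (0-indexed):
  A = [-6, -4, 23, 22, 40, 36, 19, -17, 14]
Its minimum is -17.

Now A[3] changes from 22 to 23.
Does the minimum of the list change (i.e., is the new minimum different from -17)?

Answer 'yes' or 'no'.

Answer: no

Derivation:
Old min = -17
Change: A[3] 22 -> 23
Changed element was NOT the min; min changes only if 23 < -17.
New min = -17; changed? no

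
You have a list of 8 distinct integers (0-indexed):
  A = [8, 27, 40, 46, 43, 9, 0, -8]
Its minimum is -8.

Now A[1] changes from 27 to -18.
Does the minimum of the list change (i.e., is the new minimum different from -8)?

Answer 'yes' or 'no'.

Old min = -8
Change: A[1] 27 -> -18
Changed element was NOT the min; min changes only if -18 < -8.
New min = -18; changed? yes

Answer: yes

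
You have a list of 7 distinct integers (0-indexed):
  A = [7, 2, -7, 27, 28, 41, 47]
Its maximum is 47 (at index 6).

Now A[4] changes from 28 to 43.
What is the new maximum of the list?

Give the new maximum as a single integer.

Answer: 47

Derivation:
Old max = 47 (at index 6)
Change: A[4] 28 -> 43
Changed element was NOT the old max.
  New max = max(old_max, new_val) = max(47, 43) = 47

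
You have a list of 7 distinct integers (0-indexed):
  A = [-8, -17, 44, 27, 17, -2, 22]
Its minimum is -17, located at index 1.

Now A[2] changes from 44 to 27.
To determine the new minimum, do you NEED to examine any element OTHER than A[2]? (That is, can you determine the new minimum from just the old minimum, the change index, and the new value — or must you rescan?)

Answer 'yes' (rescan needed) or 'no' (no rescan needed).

Old min = -17 at index 1
Change at index 2: 44 -> 27
Index 2 was NOT the min. New min = min(-17, 27). No rescan of other elements needed.
Needs rescan: no

Answer: no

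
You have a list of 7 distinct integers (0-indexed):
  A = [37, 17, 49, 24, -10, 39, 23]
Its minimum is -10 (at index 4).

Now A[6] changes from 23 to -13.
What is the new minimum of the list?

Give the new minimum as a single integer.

Answer: -13

Derivation:
Old min = -10 (at index 4)
Change: A[6] 23 -> -13
Changed element was NOT the old min.
  New min = min(old_min, new_val) = min(-10, -13) = -13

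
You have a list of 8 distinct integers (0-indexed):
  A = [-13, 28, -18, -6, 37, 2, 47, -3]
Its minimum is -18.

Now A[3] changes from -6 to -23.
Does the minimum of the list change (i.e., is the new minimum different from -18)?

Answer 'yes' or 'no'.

Old min = -18
Change: A[3] -6 -> -23
Changed element was NOT the min; min changes only if -23 < -18.
New min = -23; changed? yes

Answer: yes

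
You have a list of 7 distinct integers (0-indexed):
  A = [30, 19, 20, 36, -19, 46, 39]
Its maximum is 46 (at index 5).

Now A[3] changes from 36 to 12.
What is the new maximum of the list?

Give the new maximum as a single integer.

Old max = 46 (at index 5)
Change: A[3] 36 -> 12
Changed element was NOT the old max.
  New max = max(old_max, new_val) = max(46, 12) = 46

Answer: 46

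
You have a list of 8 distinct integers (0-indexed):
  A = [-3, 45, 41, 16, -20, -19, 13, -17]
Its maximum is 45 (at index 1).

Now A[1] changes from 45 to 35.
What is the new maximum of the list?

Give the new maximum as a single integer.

Old max = 45 (at index 1)
Change: A[1] 45 -> 35
Changed element WAS the max -> may need rescan.
  Max of remaining elements: 41
  New max = max(35, 41) = 41

Answer: 41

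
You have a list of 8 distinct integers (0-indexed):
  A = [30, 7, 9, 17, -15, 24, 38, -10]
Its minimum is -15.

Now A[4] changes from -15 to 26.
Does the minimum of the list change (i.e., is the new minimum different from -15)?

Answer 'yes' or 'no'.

Answer: yes

Derivation:
Old min = -15
Change: A[4] -15 -> 26
Changed element was the min; new min must be rechecked.
New min = -10; changed? yes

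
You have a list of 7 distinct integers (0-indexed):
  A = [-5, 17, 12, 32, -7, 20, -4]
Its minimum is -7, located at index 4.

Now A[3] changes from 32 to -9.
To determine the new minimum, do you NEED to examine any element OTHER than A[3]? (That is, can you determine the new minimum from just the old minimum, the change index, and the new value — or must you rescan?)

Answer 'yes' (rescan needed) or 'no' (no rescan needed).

Answer: no

Derivation:
Old min = -7 at index 4
Change at index 3: 32 -> -9
Index 3 was NOT the min. New min = min(-7, -9). No rescan of other elements needed.
Needs rescan: no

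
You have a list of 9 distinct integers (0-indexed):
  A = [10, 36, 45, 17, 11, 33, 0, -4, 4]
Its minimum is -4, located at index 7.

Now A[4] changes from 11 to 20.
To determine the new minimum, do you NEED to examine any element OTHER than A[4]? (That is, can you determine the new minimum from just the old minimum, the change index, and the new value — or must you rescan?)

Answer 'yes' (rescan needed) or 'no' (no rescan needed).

Answer: no

Derivation:
Old min = -4 at index 7
Change at index 4: 11 -> 20
Index 4 was NOT the min. New min = min(-4, 20). No rescan of other elements needed.
Needs rescan: no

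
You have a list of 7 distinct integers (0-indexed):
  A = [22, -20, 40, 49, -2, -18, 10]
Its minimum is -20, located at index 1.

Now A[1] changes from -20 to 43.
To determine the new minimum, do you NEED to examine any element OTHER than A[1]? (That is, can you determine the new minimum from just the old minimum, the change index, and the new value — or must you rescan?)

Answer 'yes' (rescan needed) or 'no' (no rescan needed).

Old min = -20 at index 1
Change at index 1: -20 -> 43
Index 1 WAS the min and new value 43 > old min -20. Must rescan other elements to find the new min.
Needs rescan: yes

Answer: yes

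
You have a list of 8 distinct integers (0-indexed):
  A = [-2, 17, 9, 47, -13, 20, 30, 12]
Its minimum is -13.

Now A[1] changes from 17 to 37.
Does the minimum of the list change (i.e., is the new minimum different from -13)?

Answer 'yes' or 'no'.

Answer: no

Derivation:
Old min = -13
Change: A[1] 17 -> 37
Changed element was NOT the min; min changes only if 37 < -13.
New min = -13; changed? no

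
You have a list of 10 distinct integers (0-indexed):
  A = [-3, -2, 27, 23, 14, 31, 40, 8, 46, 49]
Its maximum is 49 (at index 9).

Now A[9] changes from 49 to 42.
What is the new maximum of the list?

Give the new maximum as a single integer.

Answer: 46

Derivation:
Old max = 49 (at index 9)
Change: A[9] 49 -> 42
Changed element WAS the max -> may need rescan.
  Max of remaining elements: 46
  New max = max(42, 46) = 46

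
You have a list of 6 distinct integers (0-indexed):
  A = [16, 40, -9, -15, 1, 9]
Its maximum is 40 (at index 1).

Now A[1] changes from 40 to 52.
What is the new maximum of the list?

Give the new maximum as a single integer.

Answer: 52

Derivation:
Old max = 40 (at index 1)
Change: A[1] 40 -> 52
Changed element WAS the max -> may need rescan.
  Max of remaining elements: 16
  New max = max(52, 16) = 52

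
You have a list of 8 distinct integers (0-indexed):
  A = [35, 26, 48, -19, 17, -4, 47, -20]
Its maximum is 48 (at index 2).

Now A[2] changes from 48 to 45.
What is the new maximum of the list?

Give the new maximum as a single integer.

Answer: 47

Derivation:
Old max = 48 (at index 2)
Change: A[2] 48 -> 45
Changed element WAS the max -> may need rescan.
  Max of remaining elements: 47
  New max = max(45, 47) = 47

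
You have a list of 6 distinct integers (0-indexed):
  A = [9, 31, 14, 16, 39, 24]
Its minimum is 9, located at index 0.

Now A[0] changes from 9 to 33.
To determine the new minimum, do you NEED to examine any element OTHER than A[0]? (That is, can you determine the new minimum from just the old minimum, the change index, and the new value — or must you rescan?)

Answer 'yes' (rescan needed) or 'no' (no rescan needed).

Old min = 9 at index 0
Change at index 0: 9 -> 33
Index 0 WAS the min and new value 33 > old min 9. Must rescan other elements to find the new min.
Needs rescan: yes

Answer: yes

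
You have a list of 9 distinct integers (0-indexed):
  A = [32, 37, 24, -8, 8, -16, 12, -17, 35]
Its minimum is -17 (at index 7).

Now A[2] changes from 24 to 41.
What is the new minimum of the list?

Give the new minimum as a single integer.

Answer: -17

Derivation:
Old min = -17 (at index 7)
Change: A[2] 24 -> 41
Changed element was NOT the old min.
  New min = min(old_min, new_val) = min(-17, 41) = -17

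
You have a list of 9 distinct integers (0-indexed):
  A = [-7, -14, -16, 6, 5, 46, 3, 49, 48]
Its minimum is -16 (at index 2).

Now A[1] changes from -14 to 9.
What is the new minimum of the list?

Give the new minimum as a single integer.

Answer: -16

Derivation:
Old min = -16 (at index 2)
Change: A[1] -14 -> 9
Changed element was NOT the old min.
  New min = min(old_min, new_val) = min(-16, 9) = -16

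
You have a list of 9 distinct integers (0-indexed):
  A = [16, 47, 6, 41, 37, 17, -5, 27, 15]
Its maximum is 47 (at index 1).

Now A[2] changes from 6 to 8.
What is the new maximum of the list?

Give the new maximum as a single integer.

Old max = 47 (at index 1)
Change: A[2] 6 -> 8
Changed element was NOT the old max.
  New max = max(old_max, new_val) = max(47, 8) = 47

Answer: 47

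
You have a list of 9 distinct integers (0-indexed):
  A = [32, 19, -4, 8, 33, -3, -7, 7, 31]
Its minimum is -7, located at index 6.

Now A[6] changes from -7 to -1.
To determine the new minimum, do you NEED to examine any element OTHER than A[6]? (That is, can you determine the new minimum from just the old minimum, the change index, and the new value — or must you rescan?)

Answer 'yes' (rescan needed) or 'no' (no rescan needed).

Old min = -7 at index 6
Change at index 6: -7 -> -1
Index 6 WAS the min and new value -1 > old min -7. Must rescan other elements to find the new min.
Needs rescan: yes

Answer: yes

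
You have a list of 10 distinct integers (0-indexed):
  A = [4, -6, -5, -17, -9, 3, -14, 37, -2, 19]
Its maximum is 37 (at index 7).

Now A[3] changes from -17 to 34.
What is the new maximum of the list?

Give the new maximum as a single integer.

Answer: 37

Derivation:
Old max = 37 (at index 7)
Change: A[3] -17 -> 34
Changed element was NOT the old max.
  New max = max(old_max, new_val) = max(37, 34) = 37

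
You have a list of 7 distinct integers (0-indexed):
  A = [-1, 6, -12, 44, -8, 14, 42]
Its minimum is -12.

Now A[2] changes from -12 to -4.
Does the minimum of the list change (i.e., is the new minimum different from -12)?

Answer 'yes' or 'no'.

Answer: yes

Derivation:
Old min = -12
Change: A[2] -12 -> -4
Changed element was the min; new min must be rechecked.
New min = -8; changed? yes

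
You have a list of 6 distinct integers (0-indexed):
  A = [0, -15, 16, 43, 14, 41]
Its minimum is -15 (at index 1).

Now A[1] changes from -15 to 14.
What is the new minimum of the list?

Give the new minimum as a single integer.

Answer: 0

Derivation:
Old min = -15 (at index 1)
Change: A[1] -15 -> 14
Changed element WAS the min. Need to check: is 14 still <= all others?
  Min of remaining elements: 0
  New min = min(14, 0) = 0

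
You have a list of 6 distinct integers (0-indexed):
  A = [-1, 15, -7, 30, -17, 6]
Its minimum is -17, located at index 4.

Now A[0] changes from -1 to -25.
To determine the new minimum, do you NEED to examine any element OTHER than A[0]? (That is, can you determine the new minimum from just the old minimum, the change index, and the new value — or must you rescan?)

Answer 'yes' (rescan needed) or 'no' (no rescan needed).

Answer: no

Derivation:
Old min = -17 at index 4
Change at index 0: -1 -> -25
Index 0 was NOT the min. New min = min(-17, -25). No rescan of other elements needed.
Needs rescan: no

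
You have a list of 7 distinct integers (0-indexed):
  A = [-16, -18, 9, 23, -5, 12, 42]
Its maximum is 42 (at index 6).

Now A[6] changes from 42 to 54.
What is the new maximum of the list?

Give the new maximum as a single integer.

Answer: 54

Derivation:
Old max = 42 (at index 6)
Change: A[6] 42 -> 54
Changed element WAS the max -> may need rescan.
  Max of remaining elements: 23
  New max = max(54, 23) = 54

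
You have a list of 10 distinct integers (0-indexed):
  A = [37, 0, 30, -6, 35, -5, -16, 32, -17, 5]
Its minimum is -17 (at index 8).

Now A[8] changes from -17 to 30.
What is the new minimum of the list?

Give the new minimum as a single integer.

Old min = -17 (at index 8)
Change: A[8] -17 -> 30
Changed element WAS the min. Need to check: is 30 still <= all others?
  Min of remaining elements: -16
  New min = min(30, -16) = -16

Answer: -16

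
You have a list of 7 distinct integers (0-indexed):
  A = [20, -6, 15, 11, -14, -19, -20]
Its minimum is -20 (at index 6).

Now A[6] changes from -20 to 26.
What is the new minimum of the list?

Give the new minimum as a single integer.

Old min = -20 (at index 6)
Change: A[6] -20 -> 26
Changed element WAS the min. Need to check: is 26 still <= all others?
  Min of remaining elements: -19
  New min = min(26, -19) = -19

Answer: -19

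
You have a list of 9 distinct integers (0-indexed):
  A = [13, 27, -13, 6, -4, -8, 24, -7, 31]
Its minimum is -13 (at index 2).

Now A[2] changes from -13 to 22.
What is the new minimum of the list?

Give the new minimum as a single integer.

Answer: -8

Derivation:
Old min = -13 (at index 2)
Change: A[2] -13 -> 22
Changed element WAS the min. Need to check: is 22 still <= all others?
  Min of remaining elements: -8
  New min = min(22, -8) = -8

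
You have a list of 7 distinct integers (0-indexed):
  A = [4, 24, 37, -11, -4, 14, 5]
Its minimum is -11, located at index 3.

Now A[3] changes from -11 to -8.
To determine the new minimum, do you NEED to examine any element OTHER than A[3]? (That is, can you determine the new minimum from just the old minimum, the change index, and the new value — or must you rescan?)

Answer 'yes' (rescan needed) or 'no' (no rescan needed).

Old min = -11 at index 3
Change at index 3: -11 -> -8
Index 3 WAS the min and new value -8 > old min -11. Must rescan other elements to find the new min.
Needs rescan: yes

Answer: yes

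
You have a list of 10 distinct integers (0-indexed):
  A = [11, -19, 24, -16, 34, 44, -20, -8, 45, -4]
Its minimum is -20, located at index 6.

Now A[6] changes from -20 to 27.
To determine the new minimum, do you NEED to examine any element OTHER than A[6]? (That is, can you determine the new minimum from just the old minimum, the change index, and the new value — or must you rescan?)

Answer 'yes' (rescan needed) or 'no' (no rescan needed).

Old min = -20 at index 6
Change at index 6: -20 -> 27
Index 6 WAS the min and new value 27 > old min -20. Must rescan other elements to find the new min.
Needs rescan: yes

Answer: yes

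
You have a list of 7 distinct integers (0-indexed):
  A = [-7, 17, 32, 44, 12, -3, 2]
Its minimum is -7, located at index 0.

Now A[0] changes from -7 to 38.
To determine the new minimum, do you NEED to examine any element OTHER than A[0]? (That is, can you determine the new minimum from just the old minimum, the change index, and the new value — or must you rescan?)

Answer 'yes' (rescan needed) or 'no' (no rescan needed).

Old min = -7 at index 0
Change at index 0: -7 -> 38
Index 0 WAS the min and new value 38 > old min -7. Must rescan other elements to find the new min.
Needs rescan: yes

Answer: yes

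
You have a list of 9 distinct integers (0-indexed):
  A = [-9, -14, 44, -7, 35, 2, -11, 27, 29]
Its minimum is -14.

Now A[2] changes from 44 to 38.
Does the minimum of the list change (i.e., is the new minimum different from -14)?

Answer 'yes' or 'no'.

Answer: no

Derivation:
Old min = -14
Change: A[2] 44 -> 38
Changed element was NOT the min; min changes only if 38 < -14.
New min = -14; changed? no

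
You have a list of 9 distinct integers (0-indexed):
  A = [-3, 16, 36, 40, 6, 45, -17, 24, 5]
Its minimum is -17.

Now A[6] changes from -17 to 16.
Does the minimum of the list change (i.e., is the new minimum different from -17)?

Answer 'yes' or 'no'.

Old min = -17
Change: A[6] -17 -> 16
Changed element was the min; new min must be rechecked.
New min = -3; changed? yes

Answer: yes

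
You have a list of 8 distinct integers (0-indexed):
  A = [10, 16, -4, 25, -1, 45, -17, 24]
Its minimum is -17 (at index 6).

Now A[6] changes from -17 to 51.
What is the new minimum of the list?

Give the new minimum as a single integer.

Old min = -17 (at index 6)
Change: A[6] -17 -> 51
Changed element WAS the min. Need to check: is 51 still <= all others?
  Min of remaining elements: -4
  New min = min(51, -4) = -4

Answer: -4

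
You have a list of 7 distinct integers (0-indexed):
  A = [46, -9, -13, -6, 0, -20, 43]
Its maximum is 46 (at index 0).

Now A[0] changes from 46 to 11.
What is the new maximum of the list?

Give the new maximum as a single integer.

Answer: 43

Derivation:
Old max = 46 (at index 0)
Change: A[0] 46 -> 11
Changed element WAS the max -> may need rescan.
  Max of remaining elements: 43
  New max = max(11, 43) = 43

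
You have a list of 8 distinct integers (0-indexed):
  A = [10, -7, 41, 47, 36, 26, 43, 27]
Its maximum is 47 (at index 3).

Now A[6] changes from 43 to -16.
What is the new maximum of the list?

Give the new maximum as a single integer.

Old max = 47 (at index 3)
Change: A[6] 43 -> -16
Changed element was NOT the old max.
  New max = max(old_max, new_val) = max(47, -16) = 47

Answer: 47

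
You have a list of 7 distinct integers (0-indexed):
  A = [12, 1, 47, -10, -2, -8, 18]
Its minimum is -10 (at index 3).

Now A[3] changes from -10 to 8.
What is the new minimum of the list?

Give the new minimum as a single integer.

Old min = -10 (at index 3)
Change: A[3] -10 -> 8
Changed element WAS the min. Need to check: is 8 still <= all others?
  Min of remaining elements: -8
  New min = min(8, -8) = -8

Answer: -8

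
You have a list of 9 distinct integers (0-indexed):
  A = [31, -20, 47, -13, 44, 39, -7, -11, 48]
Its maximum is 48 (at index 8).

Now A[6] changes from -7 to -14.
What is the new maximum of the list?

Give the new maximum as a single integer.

Old max = 48 (at index 8)
Change: A[6] -7 -> -14
Changed element was NOT the old max.
  New max = max(old_max, new_val) = max(48, -14) = 48

Answer: 48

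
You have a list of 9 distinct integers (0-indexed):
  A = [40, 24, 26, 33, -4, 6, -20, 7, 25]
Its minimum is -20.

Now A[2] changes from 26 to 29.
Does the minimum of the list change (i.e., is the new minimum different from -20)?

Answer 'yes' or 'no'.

Old min = -20
Change: A[2] 26 -> 29
Changed element was NOT the min; min changes only if 29 < -20.
New min = -20; changed? no

Answer: no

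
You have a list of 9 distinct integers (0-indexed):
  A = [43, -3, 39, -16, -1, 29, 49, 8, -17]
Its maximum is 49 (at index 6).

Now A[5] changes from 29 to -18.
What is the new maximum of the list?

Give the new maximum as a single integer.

Answer: 49

Derivation:
Old max = 49 (at index 6)
Change: A[5] 29 -> -18
Changed element was NOT the old max.
  New max = max(old_max, new_val) = max(49, -18) = 49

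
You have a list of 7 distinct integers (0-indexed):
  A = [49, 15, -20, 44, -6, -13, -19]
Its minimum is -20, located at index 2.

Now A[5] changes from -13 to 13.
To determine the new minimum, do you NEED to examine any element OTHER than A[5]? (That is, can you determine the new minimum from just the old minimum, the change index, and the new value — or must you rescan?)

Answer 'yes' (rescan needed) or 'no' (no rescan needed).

Old min = -20 at index 2
Change at index 5: -13 -> 13
Index 5 was NOT the min. New min = min(-20, 13). No rescan of other elements needed.
Needs rescan: no

Answer: no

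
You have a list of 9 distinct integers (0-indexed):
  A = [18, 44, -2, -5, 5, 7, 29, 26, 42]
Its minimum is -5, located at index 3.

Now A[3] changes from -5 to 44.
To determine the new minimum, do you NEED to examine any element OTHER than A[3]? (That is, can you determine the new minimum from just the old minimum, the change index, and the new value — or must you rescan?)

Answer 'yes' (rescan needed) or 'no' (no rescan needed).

Answer: yes

Derivation:
Old min = -5 at index 3
Change at index 3: -5 -> 44
Index 3 WAS the min and new value 44 > old min -5. Must rescan other elements to find the new min.
Needs rescan: yes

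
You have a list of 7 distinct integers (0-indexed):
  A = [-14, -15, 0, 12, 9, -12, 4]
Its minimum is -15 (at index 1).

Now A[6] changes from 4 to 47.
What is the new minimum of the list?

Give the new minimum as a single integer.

Old min = -15 (at index 1)
Change: A[6] 4 -> 47
Changed element was NOT the old min.
  New min = min(old_min, new_val) = min(-15, 47) = -15

Answer: -15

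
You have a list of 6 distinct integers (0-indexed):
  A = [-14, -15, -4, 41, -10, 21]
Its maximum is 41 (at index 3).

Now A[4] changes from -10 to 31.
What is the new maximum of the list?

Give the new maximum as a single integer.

Old max = 41 (at index 3)
Change: A[4] -10 -> 31
Changed element was NOT the old max.
  New max = max(old_max, new_val) = max(41, 31) = 41

Answer: 41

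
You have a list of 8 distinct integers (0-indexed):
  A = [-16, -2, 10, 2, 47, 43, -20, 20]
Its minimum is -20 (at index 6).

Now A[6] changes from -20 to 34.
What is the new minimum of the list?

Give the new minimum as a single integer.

Old min = -20 (at index 6)
Change: A[6] -20 -> 34
Changed element WAS the min. Need to check: is 34 still <= all others?
  Min of remaining elements: -16
  New min = min(34, -16) = -16

Answer: -16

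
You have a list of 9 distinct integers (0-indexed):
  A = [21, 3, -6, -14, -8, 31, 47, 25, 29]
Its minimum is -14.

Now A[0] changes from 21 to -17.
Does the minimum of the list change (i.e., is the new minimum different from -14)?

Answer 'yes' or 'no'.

Answer: yes

Derivation:
Old min = -14
Change: A[0] 21 -> -17
Changed element was NOT the min; min changes only if -17 < -14.
New min = -17; changed? yes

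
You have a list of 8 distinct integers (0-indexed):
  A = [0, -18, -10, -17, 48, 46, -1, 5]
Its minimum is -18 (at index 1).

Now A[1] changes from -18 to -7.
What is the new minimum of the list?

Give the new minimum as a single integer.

Old min = -18 (at index 1)
Change: A[1] -18 -> -7
Changed element WAS the min. Need to check: is -7 still <= all others?
  Min of remaining elements: -17
  New min = min(-7, -17) = -17

Answer: -17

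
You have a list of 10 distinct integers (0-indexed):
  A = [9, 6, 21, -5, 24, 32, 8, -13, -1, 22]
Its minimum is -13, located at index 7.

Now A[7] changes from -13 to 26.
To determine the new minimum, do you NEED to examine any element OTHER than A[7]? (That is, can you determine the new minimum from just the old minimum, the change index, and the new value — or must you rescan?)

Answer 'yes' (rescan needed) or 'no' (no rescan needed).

Old min = -13 at index 7
Change at index 7: -13 -> 26
Index 7 WAS the min and new value 26 > old min -13. Must rescan other elements to find the new min.
Needs rescan: yes

Answer: yes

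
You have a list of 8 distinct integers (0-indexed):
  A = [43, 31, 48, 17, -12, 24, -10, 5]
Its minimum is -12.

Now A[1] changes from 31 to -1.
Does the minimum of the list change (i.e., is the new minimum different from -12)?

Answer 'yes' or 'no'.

Old min = -12
Change: A[1] 31 -> -1
Changed element was NOT the min; min changes only if -1 < -12.
New min = -12; changed? no

Answer: no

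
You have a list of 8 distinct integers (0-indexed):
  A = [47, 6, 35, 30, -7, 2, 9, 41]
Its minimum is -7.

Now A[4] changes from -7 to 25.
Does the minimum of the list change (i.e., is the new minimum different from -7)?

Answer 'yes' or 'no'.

Old min = -7
Change: A[4] -7 -> 25
Changed element was the min; new min must be rechecked.
New min = 2; changed? yes

Answer: yes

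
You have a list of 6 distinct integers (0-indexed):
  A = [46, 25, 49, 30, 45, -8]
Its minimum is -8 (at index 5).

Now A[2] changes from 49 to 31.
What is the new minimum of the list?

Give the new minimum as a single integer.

Answer: -8

Derivation:
Old min = -8 (at index 5)
Change: A[2] 49 -> 31
Changed element was NOT the old min.
  New min = min(old_min, new_val) = min(-8, 31) = -8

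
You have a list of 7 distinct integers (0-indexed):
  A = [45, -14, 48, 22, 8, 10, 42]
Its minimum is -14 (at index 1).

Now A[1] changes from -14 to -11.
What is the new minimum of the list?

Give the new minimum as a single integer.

Old min = -14 (at index 1)
Change: A[1] -14 -> -11
Changed element WAS the min. Need to check: is -11 still <= all others?
  Min of remaining elements: 8
  New min = min(-11, 8) = -11

Answer: -11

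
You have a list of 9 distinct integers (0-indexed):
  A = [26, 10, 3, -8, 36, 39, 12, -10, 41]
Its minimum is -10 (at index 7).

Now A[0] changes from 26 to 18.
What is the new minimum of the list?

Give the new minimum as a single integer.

Old min = -10 (at index 7)
Change: A[0] 26 -> 18
Changed element was NOT the old min.
  New min = min(old_min, new_val) = min(-10, 18) = -10

Answer: -10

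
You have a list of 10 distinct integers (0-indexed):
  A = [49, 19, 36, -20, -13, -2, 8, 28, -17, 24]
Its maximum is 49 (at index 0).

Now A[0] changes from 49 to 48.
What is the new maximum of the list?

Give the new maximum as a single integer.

Old max = 49 (at index 0)
Change: A[0] 49 -> 48
Changed element WAS the max -> may need rescan.
  Max of remaining elements: 36
  New max = max(48, 36) = 48

Answer: 48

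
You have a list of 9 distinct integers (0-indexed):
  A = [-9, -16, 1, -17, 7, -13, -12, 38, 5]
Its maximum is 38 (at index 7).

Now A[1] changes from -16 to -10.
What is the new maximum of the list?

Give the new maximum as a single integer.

Old max = 38 (at index 7)
Change: A[1] -16 -> -10
Changed element was NOT the old max.
  New max = max(old_max, new_val) = max(38, -10) = 38

Answer: 38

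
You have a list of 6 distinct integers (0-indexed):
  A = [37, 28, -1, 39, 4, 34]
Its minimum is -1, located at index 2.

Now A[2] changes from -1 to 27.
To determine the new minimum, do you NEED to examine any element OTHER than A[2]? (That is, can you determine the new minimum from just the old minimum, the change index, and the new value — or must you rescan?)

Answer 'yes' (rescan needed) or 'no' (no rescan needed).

Old min = -1 at index 2
Change at index 2: -1 -> 27
Index 2 WAS the min and new value 27 > old min -1. Must rescan other elements to find the new min.
Needs rescan: yes

Answer: yes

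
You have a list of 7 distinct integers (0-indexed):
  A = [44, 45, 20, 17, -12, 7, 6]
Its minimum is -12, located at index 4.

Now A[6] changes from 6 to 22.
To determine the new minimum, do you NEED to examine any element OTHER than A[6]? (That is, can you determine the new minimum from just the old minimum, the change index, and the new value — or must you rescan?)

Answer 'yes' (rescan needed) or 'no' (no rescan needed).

Answer: no

Derivation:
Old min = -12 at index 4
Change at index 6: 6 -> 22
Index 6 was NOT the min. New min = min(-12, 22). No rescan of other elements needed.
Needs rescan: no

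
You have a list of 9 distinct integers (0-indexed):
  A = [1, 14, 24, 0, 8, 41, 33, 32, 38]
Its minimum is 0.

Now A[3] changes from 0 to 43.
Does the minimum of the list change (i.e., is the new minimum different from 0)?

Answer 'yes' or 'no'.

Old min = 0
Change: A[3] 0 -> 43
Changed element was the min; new min must be rechecked.
New min = 1; changed? yes

Answer: yes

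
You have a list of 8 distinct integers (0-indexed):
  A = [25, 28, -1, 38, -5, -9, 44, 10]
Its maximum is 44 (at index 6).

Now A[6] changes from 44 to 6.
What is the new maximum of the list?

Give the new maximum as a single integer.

Old max = 44 (at index 6)
Change: A[6] 44 -> 6
Changed element WAS the max -> may need rescan.
  Max of remaining elements: 38
  New max = max(6, 38) = 38

Answer: 38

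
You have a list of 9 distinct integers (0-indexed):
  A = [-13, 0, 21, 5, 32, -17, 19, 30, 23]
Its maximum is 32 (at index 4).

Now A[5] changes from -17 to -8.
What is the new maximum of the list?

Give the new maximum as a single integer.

Old max = 32 (at index 4)
Change: A[5] -17 -> -8
Changed element was NOT the old max.
  New max = max(old_max, new_val) = max(32, -8) = 32

Answer: 32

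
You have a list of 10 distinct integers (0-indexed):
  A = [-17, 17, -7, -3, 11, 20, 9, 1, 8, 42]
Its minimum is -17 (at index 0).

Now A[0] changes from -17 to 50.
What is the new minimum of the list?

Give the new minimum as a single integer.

Old min = -17 (at index 0)
Change: A[0] -17 -> 50
Changed element WAS the min. Need to check: is 50 still <= all others?
  Min of remaining elements: -7
  New min = min(50, -7) = -7

Answer: -7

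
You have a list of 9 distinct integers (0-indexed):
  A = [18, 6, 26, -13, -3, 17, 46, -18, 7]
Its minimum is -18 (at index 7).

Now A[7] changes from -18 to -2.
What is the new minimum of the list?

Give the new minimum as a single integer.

Old min = -18 (at index 7)
Change: A[7] -18 -> -2
Changed element WAS the min. Need to check: is -2 still <= all others?
  Min of remaining elements: -13
  New min = min(-2, -13) = -13

Answer: -13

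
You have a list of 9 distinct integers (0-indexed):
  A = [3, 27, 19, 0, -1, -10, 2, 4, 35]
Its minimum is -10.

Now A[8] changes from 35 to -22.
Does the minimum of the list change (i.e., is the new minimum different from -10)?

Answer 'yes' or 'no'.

Old min = -10
Change: A[8] 35 -> -22
Changed element was NOT the min; min changes only if -22 < -10.
New min = -22; changed? yes

Answer: yes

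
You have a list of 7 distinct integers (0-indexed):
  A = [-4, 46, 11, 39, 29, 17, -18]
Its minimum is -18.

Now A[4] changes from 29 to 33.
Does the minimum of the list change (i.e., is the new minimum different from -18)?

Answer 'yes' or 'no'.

Old min = -18
Change: A[4] 29 -> 33
Changed element was NOT the min; min changes only if 33 < -18.
New min = -18; changed? no

Answer: no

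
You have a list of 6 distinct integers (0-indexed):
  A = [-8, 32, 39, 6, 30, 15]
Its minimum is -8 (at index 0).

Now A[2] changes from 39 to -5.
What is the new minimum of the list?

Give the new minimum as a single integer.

Answer: -8

Derivation:
Old min = -8 (at index 0)
Change: A[2] 39 -> -5
Changed element was NOT the old min.
  New min = min(old_min, new_val) = min(-8, -5) = -8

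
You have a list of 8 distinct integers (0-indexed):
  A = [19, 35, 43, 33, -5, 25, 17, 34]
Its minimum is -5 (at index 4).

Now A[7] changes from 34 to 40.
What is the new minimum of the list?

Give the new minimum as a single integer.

Answer: -5

Derivation:
Old min = -5 (at index 4)
Change: A[7] 34 -> 40
Changed element was NOT the old min.
  New min = min(old_min, new_val) = min(-5, 40) = -5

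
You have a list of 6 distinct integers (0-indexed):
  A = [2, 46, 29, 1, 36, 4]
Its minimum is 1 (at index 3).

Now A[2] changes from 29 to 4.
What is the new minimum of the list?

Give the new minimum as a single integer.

Old min = 1 (at index 3)
Change: A[2] 29 -> 4
Changed element was NOT the old min.
  New min = min(old_min, new_val) = min(1, 4) = 1

Answer: 1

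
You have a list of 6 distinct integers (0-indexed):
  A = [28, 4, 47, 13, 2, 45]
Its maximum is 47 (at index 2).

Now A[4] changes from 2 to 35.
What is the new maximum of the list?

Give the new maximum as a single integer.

Old max = 47 (at index 2)
Change: A[4] 2 -> 35
Changed element was NOT the old max.
  New max = max(old_max, new_val) = max(47, 35) = 47

Answer: 47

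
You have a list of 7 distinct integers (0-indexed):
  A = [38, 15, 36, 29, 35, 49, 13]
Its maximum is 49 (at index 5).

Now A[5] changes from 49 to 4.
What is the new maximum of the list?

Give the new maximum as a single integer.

Old max = 49 (at index 5)
Change: A[5] 49 -> 4
Changed element WAS the max -> may need rescan.
  Max of remaining elements: 38
  New max = max(4, 38) = 38

Answer: 38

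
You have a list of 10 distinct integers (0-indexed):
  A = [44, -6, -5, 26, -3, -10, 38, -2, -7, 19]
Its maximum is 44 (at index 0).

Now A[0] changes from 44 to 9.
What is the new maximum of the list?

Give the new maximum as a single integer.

Answer: 38

Derivation:
Old max = 44 (at index 0)
Change: A[0] 44 -> 9
Changed element WAS the max -> may need rescan.
  Max of remaining elements: 38
  New max = max(9, 38) = 38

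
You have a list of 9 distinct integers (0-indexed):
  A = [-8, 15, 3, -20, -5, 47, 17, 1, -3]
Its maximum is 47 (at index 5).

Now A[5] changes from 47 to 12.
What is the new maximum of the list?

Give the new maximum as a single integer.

Answer: 17

Derivation:
Old max = 47 (at index 5)
Change: A[5] 47 -> 12
Changed element WAS the max -> may need rescan.
  Max of remaining elements: 17
  New max = max(12, 17) = 17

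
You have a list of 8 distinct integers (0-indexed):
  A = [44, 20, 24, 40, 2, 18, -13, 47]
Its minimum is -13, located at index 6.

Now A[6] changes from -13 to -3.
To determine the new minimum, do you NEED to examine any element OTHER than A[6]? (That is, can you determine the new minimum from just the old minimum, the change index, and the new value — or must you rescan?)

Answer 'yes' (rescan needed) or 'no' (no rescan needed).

Answer: yes

Derivation:
Old min = -13 at index 6
Change at index 6: -13 -> -3
Index 6 WAS the min and new value -3 > old min -13. Must rescan other elements to find the new min.
Needs rescan: yes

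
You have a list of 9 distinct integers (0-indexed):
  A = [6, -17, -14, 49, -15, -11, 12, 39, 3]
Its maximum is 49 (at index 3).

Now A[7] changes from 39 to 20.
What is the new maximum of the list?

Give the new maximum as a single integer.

Answer: 49

Derivation:
Old max = 49 (at index 3)
Change: A[7] 39 -> 20
Changed element was NOT the old max.
  New max = max(old_max, new_val) = max(49, 20) = 49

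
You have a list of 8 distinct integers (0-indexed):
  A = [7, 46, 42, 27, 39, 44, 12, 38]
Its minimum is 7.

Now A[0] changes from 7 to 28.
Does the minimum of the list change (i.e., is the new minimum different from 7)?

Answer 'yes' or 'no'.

Answer: yes

Derivation:
Old min = 7
Change: A[0] 7 -> 28
Changed element was the min; new min must be rechecked.
New min = 12; changed? yes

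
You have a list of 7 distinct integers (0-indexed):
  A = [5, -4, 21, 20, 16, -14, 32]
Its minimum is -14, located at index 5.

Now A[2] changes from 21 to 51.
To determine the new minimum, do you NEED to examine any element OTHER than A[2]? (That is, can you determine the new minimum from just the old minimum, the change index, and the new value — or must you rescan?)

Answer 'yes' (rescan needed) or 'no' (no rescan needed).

Old min = -14 at index 5
Change at index 2: 21 -> 51
Index 2 was NOT the min. New min = min(-14, 51). No rescan of other elements needed.
Needs rescan: no

Answer: no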